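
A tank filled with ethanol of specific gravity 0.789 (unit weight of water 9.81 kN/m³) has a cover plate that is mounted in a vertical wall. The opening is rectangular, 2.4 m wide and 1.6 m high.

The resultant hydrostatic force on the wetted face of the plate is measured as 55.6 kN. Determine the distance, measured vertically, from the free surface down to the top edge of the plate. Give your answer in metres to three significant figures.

d_top ≈ 1.07 m

γ = 0.789 × 9.81 = 7.74009 kN/m³.
A = 2.4 × 1.6 = 3.84 m².
From F = γ·h_c·A, the centroid depth is h_c = 55.6/(7.74009 × 3.84) = 1.87067 m.
The centroid lies 1.6/2 = 0.8 m below the top edge, so the top edge sits at h_top = 1.87067 − 0.8 = 1.07067 m below the surface.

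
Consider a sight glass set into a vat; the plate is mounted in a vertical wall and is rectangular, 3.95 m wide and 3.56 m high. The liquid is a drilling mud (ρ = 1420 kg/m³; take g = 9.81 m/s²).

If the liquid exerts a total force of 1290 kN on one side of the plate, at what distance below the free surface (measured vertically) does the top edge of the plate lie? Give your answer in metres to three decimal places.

γ = ρg = 1420 × 9.81 / 1000 = 13.9302 kN/m³.
A = 3.95 × 3.56 = 14.062 m².
From F = γ·h_c·A, the centroid depth is h_c = 1290/(13.9302 × 14.062) = 6.58545 m.
The centroid lies 3.56/2 = 1.78 m below the top edge, so the top edge sits at h_top = 6.58545 − 1.78 = 4.80545 m below the surface.

d_top ≈ 4.805 m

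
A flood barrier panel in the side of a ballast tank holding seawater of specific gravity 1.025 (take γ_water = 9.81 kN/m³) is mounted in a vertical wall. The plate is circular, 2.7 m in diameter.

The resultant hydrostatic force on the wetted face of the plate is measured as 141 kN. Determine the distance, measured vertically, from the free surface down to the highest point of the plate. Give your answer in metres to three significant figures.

d_top ≈ 1.10 m

γ = 1.025 × 9.81 = 10.05525 kN/m³.
A = π(1.35)² = 5.72555 m².
From F = γ·h_c·A, the centroid depth is h_c = 141/(10.05525 × 5.72555) = 2.44911 m.
The centroid is at the centre, 1.35 m below the top of the plate, so the highest point sits at h_top = 2.44911 − 1.35 = 1.09911 m below the surface.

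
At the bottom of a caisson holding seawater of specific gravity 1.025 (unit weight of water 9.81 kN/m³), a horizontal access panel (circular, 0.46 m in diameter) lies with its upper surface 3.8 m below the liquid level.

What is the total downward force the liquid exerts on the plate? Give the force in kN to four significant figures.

γ = 1.025 × 9.81 = 10.05525 kN/m³.
The plate is horizontal, so pressure is uniform at p = γ·h = 10.05525 × 3.8 = 38.2099 kN/m².
A = π(0.23)² = 0.16619 m².
F = p·A = 38.2099 × 0.16619 = 6.3501 kN.

F ≈ 6.350 kN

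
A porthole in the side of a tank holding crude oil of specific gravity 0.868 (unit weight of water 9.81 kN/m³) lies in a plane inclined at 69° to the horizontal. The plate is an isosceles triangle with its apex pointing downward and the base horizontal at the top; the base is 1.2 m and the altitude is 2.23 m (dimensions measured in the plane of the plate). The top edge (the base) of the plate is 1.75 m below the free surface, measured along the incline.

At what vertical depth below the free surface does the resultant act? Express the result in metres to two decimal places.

γ = 0.868 × 9.81 = 8.51508 kN/m³.
Let θ = 69° be the plate's angle to the horizontal; measure y along the incline from where the plane meets the free surface. Vertical depth h = y·sinθ with sinθ = 0.933580.
With the apex down, the centroid sits h/3 = 2.23/3 = 0.743333 m below the base (the top edge), so y_c = 1.75 + 0.743333 = 2.49333 m and h_c = 2.49333 × 0.933580 = 2.32772 m.
A = ½ × 1.2 × 2.23 = 1.338 m².
Resultant F = γ·h_c·A = 8.51508 × 2.32772 × 1.338 = 26.5201 kN.
I_c = b·h³/36 = 1.2 × 2.23³/36 = 0.369652 m⁴.
Centre of pressure: y_p = y_c + I_c/(y_c·A) = 2.49333 + 0.369652/(2.49333 × 1.338) = 2.49333 + 0.110804 = 2.60413 m along the plane.
Vertically, h_p = y_p·sinθ = 2.60413 × 0.933580 = 2.43116 m.

h_p = 2.43 m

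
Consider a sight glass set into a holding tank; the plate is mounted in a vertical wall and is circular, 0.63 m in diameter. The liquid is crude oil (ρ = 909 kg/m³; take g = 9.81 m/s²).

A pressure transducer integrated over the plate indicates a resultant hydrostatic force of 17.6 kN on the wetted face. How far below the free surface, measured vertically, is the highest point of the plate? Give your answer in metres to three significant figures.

d_top ≈ 6.02 m

γ = ρg = 909 × 9.81 / 1000 = 8.91729 kN/m³.
A = π(0.315)² = 0.311725 m².
From F = γ·h_c·A, the centroid depth is h_c = 17.6/(8.91729 × 0.311725) = 6.33152 m.
The centroid is at the centre, 0.315 m below the top of the plate, so the highest point sits at h_top = 6.33152 − 0.315 = 6.01652 m below the surface.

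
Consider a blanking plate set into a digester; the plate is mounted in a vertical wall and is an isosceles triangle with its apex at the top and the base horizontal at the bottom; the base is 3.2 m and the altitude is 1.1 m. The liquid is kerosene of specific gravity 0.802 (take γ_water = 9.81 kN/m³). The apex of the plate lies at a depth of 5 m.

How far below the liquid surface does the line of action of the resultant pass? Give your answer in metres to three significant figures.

h_p = 5.75 m

γ = 0.802 × 9.81 = 7.86762 kN/m³.
With the apex up, the centroid sits 2h/3 = 2 × 1.1/3 = 0.733333 m below the apex, so the centroid depth is h_c = 5 + 0.733333 = 5.73333 m.
A = ½ × 3.2 × 1.1 = 1.76 m².
Resultant F = γ·h_c·A = 7.86762 × 5.73333 × 1.76 = 79.3895 kN.
I_c = b·h³/36 = 3.2 × 1.1³/36 = 0.118311 m⁴.
Centre of pressure: y_p = y_c + I_c/(y_c·A) = 5.73333 + 0.118311/(5.73333 × 1.76) = 5.73333 + 0.0117248 = 5.74505 m along the plane.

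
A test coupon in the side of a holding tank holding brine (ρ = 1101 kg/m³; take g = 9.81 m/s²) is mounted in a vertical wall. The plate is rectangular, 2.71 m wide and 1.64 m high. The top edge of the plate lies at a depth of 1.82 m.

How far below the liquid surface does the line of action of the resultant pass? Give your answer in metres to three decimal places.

h_p = 2.725 m

γ = ρg = 1101 × 9.81 / 1000 = 10.80081 kN/m³.
The centroid lies 1.64/2 = 0.82 m below the top edge, so the centroid depth is h_c = 1.82 + 0.82 = 2.64 m.
A = 2.71 × 1.64 = 4.4444 m².
Resultant F = γ·h_c·A = 10.80081 × 2.64 × 4.4444 = 126.728 kN.
I_c = b·h³/12 = 2.71 × 1.64³/12 = 0.996138 m⁴.
Centre of pressure: y_p = y_c + I_c/(y_c·A) = 2.64 + 0.996138/(2.64 × 4.4444) = 2.64 + 0.084899 = 2.7249 m along the plane.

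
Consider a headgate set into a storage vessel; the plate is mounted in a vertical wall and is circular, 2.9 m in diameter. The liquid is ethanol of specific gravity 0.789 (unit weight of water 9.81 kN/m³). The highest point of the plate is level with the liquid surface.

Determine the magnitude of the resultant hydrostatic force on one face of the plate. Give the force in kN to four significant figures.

F ≈ 74.13 kN

γ = 0.789 × 9.81 = 7.74009 kN/m³.
The centroid is at the centre, 1.45 m below the top of the plate, so the centroid depth is h_c = 1.45 m.
A = π(1.45)² = 6.6052 m².
Resultant F = γ·h_c·A = 7.74009 × 1.45 × 6.6052 = 74.131 kN.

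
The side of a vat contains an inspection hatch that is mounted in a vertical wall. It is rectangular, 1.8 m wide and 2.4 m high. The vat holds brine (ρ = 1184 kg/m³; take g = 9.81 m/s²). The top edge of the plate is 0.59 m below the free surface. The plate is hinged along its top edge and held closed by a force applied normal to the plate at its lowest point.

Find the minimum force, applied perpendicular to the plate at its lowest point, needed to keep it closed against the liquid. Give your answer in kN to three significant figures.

P ≈ 54.9 kN

γ = ρg = 1184 × 9.81 / 1000 = 11.61504 kN/m³.
The centroid lies 2.4/2 = 1.2 m below the top edge, so the centroid depth is h_c = 0.59 + 1.2 = 1.79 m.
A = 1.8 × 2.4 = 4.32 m².
Resultant F = γ·h_c·A = 11.61504 × 1.79 × 4.32 = 89.8168 kN.
I_c = b·h³/12 = 1.8 × 2.4³/12 = 2.0736 m⁴.
Centre of pressure: y_p = y_c + I_c/(y_c·A) = 1.79 + 2.0736/(1.79 × 4.32) = 1.79 + 0.268156 = 2.05816 m along the plane.
The resultant acts 1.2 + 0.268156 = 1.46816 m (along the plate) below the hinge at the top edge, so the moment about the hinge is M = F × 1.46816 = 89.8168 × 1.46816 = 131.865 kN·m.
A normal force at the bottom, 2.4 m from the hinge, must supply this moment: P = 131.865/2.4 = 54.9438 kN.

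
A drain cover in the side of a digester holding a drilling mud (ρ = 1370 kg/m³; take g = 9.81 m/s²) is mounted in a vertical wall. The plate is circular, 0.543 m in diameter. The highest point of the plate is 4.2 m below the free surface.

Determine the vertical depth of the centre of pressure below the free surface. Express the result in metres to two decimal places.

γ = ρg = 1370 × 9.81 / 1000 = 13.4397 kN/m³.
The centroid is at the centre, 0.2715 m below the top of the plate, so the centroid depth is h_c = 4.2 + 0.2715 = 4.4715 m.
A = π(0.2715)² = 0.231574 m².
Resultant F = γ·h_c·A = 13.4397 × 4.4715 × 0.231574 = 13.9166 kN.
I_c = πr⁴/4 = π × 0.2715⁴/4 = 0.00426746 m⁴.
Centre of pressure: y_p = y_c + I_c/(y_c·A) = 4.4715 + 0.00426746/(4.4715 × 0.231574) = 4.4715 + 0.00412123 = 4.47562 m along the plane.

h_p = 4.48 m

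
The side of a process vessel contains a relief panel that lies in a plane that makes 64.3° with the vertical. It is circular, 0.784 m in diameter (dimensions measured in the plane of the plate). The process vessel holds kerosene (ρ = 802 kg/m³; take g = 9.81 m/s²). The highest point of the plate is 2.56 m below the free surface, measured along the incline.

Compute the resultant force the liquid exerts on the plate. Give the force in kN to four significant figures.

F ≈ 4.862 kN

γ = ρg = 802 × 9.81 / 1000 = 7.86762 kN/m³.
The plate makes 64.3° with the vertical, i.e. θ = 90° − 64.3° = 25.7° to the horizontal. Measuring y along the incline from the free-surface line, vertical depth h = y·sinθ with sinθ = 0.433659.
The centroid is at the centre, 0.392 m below the top of the plate, so y_c = 2.56 + 0.392 = 2.952 m and h_c = 2.952 × 0.433659 = 1.28016 m.
A = π(0.392)² = 0.48275 m².
Resultant F = γ·h_c·A = 7.86762 × 1.28016 × 0.48275 = 4.86217 kN.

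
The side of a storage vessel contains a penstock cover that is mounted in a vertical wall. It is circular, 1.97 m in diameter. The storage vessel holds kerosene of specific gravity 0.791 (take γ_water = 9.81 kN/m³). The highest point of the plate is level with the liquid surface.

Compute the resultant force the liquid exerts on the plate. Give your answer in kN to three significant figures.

F ≈ 23.3 kN

γ = 0.791 × 9.81 = 7.75971 kN/m³.
The centroid is at the centre, 0.985 m below the top of the plate, so the centroid depth is h_c = 0.985 m.
A = π(0.985)² = 3.04805 m².
Resultant F = γ·h_c·A = 7.75971 × 0.985 × 3.04805 = 23.2972 kN.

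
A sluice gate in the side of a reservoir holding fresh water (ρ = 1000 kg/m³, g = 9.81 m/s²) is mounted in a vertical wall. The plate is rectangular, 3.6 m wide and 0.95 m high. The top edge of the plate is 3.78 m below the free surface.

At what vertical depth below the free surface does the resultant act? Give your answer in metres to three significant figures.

h_p = 4.27 m

γ = ρg = 1000 × 9.81 = 9810 N/m³ = 9.81 kN/m³.
The centroid lies 0.95/2 = 0.475 m below the top edge, so the centroid depth is h_c = 3.78 + 0.475 = 4.255 m.
A = 3.6 × 0.95 = 3.42 m².
Resultant F = γ·h_c·A = 9.81 × 4.255 × 3.42 = 142.756 kN.
I_c = b·h³/12 = 3.6 × 0.95³/12 = 0.257212 m⁴.
Centre of pressure: y_p = y_c + I_c/(y_c·A) = 4.255 + 0.257212/(4.255 × 3.42) = 4.255 + 0.0176752 = 4.27268 m along the plane.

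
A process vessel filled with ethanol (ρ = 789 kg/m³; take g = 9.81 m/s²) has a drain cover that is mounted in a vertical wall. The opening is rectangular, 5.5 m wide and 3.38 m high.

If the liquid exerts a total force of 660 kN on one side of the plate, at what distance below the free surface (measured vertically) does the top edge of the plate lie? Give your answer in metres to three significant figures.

γ = ρg = 789 × 9.81 / 1000 = 7.74009 kN/m³.
A = 5.5 × 3.38 = 18.59 m².
From F = γ·h_c·A, the centroid depth is h_c = 660/(7.74009 × 18.59) = 4.58689 m.
The centroid lies 3.38/2 = 1.69 m below the top edge, so the top edge sits at h_top = 4.58689 − 1.69 = 2.89689 m below the surface.

d_top ≈ 2.90 m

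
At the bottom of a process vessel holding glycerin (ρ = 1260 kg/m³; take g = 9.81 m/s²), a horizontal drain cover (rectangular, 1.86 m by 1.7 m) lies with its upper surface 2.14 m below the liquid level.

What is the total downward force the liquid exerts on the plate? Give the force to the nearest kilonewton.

F ≈ 84 kN

γ = ρg = 1260 × 9.81 / 1000 = 12.3606 kN/m³.
The plate is horizontal, so pressure is uniform at p = γ·h = 12.3606 × 2.14 = 26.4517 kN/m².
A = 1.86 × 1.7 = 3.162 m².
F = p·A = 26.4517 × 3.162 = 83.6403 kN.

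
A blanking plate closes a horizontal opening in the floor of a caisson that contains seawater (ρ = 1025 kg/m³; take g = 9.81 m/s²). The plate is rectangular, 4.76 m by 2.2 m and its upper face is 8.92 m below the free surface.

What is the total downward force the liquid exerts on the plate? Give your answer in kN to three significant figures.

F ≈ 939 kN

γ = ρg = 1025 × 9.81 / 1000 = 10.05525 kN/m³.
The plate is horizontal, so pressure is uniform at p = γ·h = 10.05525 × 8.92 = 89.6928 kN/m².
A = 4.76 × 2.2 = 10.472 m².
F = p·A = 89.6928 × 10.472 = 939.263 kN.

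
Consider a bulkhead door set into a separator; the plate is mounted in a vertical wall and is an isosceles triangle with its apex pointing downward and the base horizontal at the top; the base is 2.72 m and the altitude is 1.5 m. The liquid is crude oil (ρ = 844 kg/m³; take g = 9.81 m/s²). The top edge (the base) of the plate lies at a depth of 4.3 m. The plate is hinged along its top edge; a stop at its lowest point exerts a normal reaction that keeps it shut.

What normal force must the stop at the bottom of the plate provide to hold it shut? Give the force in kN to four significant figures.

P ≈ 28.43 kN

γ = ρg = 844 × 9.81 / 1000 = 8.27964 kN/m³.
With the apex down, the centroid sits h/3 = 1.5/3 = 0.5 m below the base (the top edge), so the centroid depth is h_c = 4.3 + 0.5 = 4.8 m.
A = ½ × 2.72 × 1.5 = 2.04 m².
Resultant F = γ·h_c·A = 8.27964 × 4.8 × 2.04 = 81.0742 kN.
I_c = b·h³/36 = 2.72 × 1.5³/36 = 0.255 m⁴.
Centre of pressure: y_p = y_c + I_c/(y_c·A) = 4.8 + 0.255/(4.8 × 2.04) = 4.8 + 0.0260417 = 4.82604 m along the plane.
The resultant acts 0.5 + 0.0260417 = 0.526042 m (along the plate) below the hinge at the top edge, so the moment about the hinge is M = F × 0.526042 = 81.0742 × 0.526042 = 42.6484 kN·m.
A normal force at the bottom, 1.5 m from the hinge, must supply this moment: P = 42.6484/1.5 = 28.4323 kN.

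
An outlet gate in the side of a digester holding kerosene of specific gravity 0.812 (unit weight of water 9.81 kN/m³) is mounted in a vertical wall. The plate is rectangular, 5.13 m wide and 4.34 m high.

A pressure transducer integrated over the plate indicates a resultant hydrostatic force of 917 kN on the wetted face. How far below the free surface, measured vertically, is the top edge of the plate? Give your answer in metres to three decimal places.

γ = 0.812 × 9.81 = 7.96572 kN/m³.
A = 5.13 × 4.34 = 22.2642 m².
From F = γ·h_c·A, the centroid depth is h_c = 917/(7.96572 × 22.2642) = 5.17056 m.
The centroid lies 4.34/2 = 2.17 m below the top edge, so the top edge sits at h_top = 5.17056 − 2.17 = 3.00056 m below the surface.

d_top ≈ 3.001 m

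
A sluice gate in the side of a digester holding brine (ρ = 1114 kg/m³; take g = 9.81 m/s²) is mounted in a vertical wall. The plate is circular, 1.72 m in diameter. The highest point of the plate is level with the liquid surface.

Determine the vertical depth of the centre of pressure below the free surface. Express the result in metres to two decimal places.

h_p = 1.08 m

γ = ρg = 1114 × 9.81 / 1000 = 10.92834 kN/m³.
The centroid is at the centre, 0.86 m below the top of the plate, so the centroid depth is h_c = 0.86 m.
A = π(0.86)² = 2.32352 m².
Resultant F = γ·h_c·A = 10.92834 × 0.86 × 2.32352 = 21.8373 kN.
I_c = πr⁴/4 = π × 0.86⁴/4 = 0.429619 m⁴.
Centre of pressure: y_p = y_c + I_c/(y_c·A) = 0.86 + 0.429619/(0.86 × 2.32352) = 0.86 + 0.215 = 1.075 m along the plane.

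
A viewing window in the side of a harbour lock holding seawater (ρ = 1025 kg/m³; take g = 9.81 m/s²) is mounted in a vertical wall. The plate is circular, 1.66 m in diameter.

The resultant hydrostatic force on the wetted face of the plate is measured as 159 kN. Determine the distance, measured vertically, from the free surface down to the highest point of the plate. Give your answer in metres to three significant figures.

γ = ρg = 1025 × 9.81 / 1000 = 10.05525 kN/m³.
A = π(0.83)² = 2.16424 m².
From F = γ·h_c·A, the centroid depth is h_c = 159/(10.05525 × 2.16424) = 7.30632 m.
The centroid is at the centre, 0.83 m below the top of the plate, so the highest point sits at h_top = 7.30632 − 0.83 = 6.47632 m below the surface.

d_top ≈ 6.48 m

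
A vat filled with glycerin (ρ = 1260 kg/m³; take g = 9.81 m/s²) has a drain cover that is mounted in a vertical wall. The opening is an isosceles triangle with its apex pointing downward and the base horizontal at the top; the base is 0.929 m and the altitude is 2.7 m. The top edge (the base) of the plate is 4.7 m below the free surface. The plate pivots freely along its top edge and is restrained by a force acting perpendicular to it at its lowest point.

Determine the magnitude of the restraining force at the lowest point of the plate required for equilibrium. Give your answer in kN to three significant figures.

P ≈ 31.3 kN

γ = ρg = 1260 × 9.81 / 1000 = 12.3606 kN/m³.
With the apex down, the centroid sits h/3 = 2.7/3 = 0.9 m below the base (the top edge), so the centroid depth is h_c = 4.7 + 0.9 = 5.6 m.
A = ½ × 0.929 × 2.7 = 1.25415 m².
Resultant F = γ·h_c·A = 12.3606 × 5.6 × 1.25415 = 86.8115 kN.
I_c = b·h³/36 = 0.929 × 2.7³/36 = 0.507931 m⁴.
Centre of pressure: y_p = y_c + I_c/(y_c·A) = 5.6 + 0.507931/(5.6 × 1.25415) = 5.6 + 0.0723215 = 5.67232 m along the plane.
The resultant acts 0.9 + 0.0723215 = 0.972322 m (along the plate) below the hinge at the top edge, so the moment about the hinge is M = F × 0.972322 = 86.8115 × 0.972322 = 84.4087 kN·m.
A normal force at the bottom, 2.7 m from the hinge, must supply this moment: P = 84.4087/2.7 = 31.2625 kN.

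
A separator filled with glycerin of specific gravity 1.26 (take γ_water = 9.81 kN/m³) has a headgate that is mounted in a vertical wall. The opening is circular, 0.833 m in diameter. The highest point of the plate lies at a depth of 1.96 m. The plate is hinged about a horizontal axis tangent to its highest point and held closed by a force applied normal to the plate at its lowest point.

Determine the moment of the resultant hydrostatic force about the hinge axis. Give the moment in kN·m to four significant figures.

M ≈ 6.960 kN·m

γ = 1.26 × 9.81 = 12.3606 kN/m³.
The centroid is at the centre, 0.4165 m below the top of the plate, so the centroid depth is h_c = 1.96 + 0.4165 = 2.3765 m.
A = π(0.4165)² = 0.544979 m².
Resultant F = γ·h_c·A = 12.3606 × 2.3765 × 0.544979 = 16.0087 kN.
I_c = πr⁴/4 = π × 0.4165⁴/4 = 0.0236347 m⁴.
Centre of pressure: y_p = y_c + I_c/(y_c·A) = 2.3765 + 0.0236347/(2.3765 × 0.544979) = 2.3765 + 0.0182487 = 2.39475 m along the plane.
The resultant acts 0.4165 + 0.0182487 = 0.434749 m (along the plate) below the hinge at the top edge, so the moment about the hinge is M = F × 0.434749 = 16.0087 × 0.434749 = 6.95977 kN·m.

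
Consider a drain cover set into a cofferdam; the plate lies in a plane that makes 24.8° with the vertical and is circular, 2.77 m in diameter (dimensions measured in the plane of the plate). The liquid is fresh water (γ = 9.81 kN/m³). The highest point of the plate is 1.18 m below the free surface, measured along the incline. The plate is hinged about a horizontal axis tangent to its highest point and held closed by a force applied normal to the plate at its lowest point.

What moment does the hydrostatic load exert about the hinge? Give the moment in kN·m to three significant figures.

γ = 9.81 kN/m³.
The plate makes 24.8° with the vertical, i.e. θ = 90° − 24.8° = 65.2° to the horizontal. Measuring y along the incline from the free-surface line, vertical depth h = y·sinθ with sinθ = 0.907777.
The centroid is at the centre, 1.385 m below the top of the plate, so y_c = 1.18 + 1.385 = 2.565 m and h_c = 2.565 × 0.907777 = 2.32845 m.
A = π(1.385)² = 6.02628 m².
Resultant F = γ·h_c·A = 9.81 × 2.32845 × 6.02628 = 137.653 kN.
I_c = πr⁴/4 = π × 1.385⁴/4 = 2.88994 m⁴.
Centre of pressure: y_p = y_c + I_c/(y_c·A) = 2.565 + 2.88994/(2.565 × 6.02628) = 2.565 + 0.186961 = 2.75196 m along the plane.
The resultant acts 1.385 + 0.186961 = 1.57196 m (along the plate) below the hinge at the top edge, so the moment about the hinge is M = F × 1.57196 = 137.653 × 1.57196 = 216.385 kN·m.

M ≈ 216 kN·m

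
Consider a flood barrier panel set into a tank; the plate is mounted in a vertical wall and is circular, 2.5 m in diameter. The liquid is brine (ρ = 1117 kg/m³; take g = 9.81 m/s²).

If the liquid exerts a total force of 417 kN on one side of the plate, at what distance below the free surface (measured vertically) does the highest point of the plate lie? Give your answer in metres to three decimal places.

d_top ≈ 6.503 m

γ = ρg = 1117 × 9.81 / 1000 = 10.95777 kN/m³.
A = π(1.25)² = 4.90874 m².
From F = γ·h_c·A, the centroid depth is h_c = 417/(10.95777 × 4.90874) = 7.75254 m.
The centroid is at the centre, 1.25 m below the top of the plate, so the highest point sits at h_top = 7.75254 − 1.25 = 6.50254 m below the surface.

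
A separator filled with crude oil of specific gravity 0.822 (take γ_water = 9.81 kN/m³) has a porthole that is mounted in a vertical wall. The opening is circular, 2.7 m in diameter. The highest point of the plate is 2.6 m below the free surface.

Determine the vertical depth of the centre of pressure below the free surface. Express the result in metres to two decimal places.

h_p = 4.07 m

γ = 0.822 × 9.81 = 8.06382 kN/m³.
The centroid is at the centre, 1.35 m below the top of the plate, so the centroid depth is h_c = 2.6 + 1.35 = 3.95 m.
A = π(1.35)² = 5.72555 m².
Resultant F = γ·h_c·A = 8.06382 × 3.95 × 5.72555 = 182.371 kN.
I_c = πr⁴/4 = π × 1.35⁴/4 = 2.6087 m⁴.
Centre of pressure: y_p = y_c + I_c/(y_c·A) = 3.95 + 2.6087/(3.95 × 5.72555) = 3.95 + 0.115348 = 4.06535 m along the plane.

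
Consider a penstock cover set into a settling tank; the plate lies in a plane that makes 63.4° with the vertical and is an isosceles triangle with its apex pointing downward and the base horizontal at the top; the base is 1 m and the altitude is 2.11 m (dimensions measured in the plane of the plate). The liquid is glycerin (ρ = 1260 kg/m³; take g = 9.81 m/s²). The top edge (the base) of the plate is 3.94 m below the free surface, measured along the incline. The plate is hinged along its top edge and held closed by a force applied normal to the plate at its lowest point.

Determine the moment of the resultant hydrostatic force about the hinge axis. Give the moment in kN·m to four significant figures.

M ≈ 20.51 kN·m

γ = ρg = 1260 × 9.81 / 1000 = 12.3606 kN/m³.
The plate makes 63.4° with the vertical, i.e. θ = 90° − 63.4° = 26.6° to the horizontal. Measuring y along the incline from the free-surface line, vertical depth h = y·sinθ with sinθ = 0.447759.
With the apex down, the centroid sits h/3 = 2.11/3 = 0.703333 m below the base (the top edge), so y_c = 3.94 + 0.703333 = 4.64333 m and h_c = 4.64333 × 0.447759 = 2.07909 m.
A = ½ × 1 × 2.11 = 1.055 m².
Resultant F = γ·h_c·A = 12.3606 × 2.07909 × 1.055 = 27.1122 kN.
I_c = b·h³/36 = 1 × 2.11³/36 = 0.260943 m⁴.
Centre of pressure: y_p = y_c + I_c/(y_c·A) = 4.64333 + 0.260943/(4.64333 × 1.055) = 4.64333 + 0.0532677 = 4.6966 m along the plane.
The resultant acts 0.703333 + 0.0532677 = 0.756601 m (along the plate) below the hinge at the top edge, so the moment about the hinge is M = F × 0.756601 = 27.1122 × 0.756601 = 20.5131 kN·m.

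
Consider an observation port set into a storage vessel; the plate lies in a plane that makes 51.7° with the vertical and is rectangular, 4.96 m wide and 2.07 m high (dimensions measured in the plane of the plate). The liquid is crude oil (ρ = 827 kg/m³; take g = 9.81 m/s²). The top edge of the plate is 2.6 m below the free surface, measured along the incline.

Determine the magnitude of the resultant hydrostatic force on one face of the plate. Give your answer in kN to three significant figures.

F ≈ 188 kN

γ = ρg = 827 × 9.81 / 1000 = 8.11287 kN/m³.
The plate makes 51.7° with the vertical, i.e. θ = 90° − 51.7° = 38.3° to the horizontal. Measuring y along the incline from the free-surface line, vertical depth h = y·sinθ with sinθ = 0.619779.
The centroid lies 2.07/2 = 1.035 m below the top edge, so y_c = 2.6 + 1.035 = 3.635 m and h_c = 3.635 × 0.619779 = 2.2529 m.
A = 4.96 × 2.07 = 10.2672 m².
Resultant F = γ·h_c·A = 8.11287 × 2.2529 × 10.2672 = 187.659 kN.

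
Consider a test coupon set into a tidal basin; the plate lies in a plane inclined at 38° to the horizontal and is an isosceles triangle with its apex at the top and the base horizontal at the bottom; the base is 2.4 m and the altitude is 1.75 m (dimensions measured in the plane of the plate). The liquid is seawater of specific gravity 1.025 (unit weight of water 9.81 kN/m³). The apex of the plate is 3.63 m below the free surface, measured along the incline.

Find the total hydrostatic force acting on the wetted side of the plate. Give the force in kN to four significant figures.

F ≈ 62.36 kN

γ = 1.025 × 9.81 = 10.05525 kN/m³.
Let θ = 38° be the plate's angle to the horizontal; measure y along the incline from where the plane meets the free surface. Vertical depth h = y·sinθ with sinθ = 0.615661.
With the apex up, the centroid sits 2h/3 = 2 × 1.75/3 = 1.16667 m below the apex, so y_c = 3.63 + 1.16667 = 4.79667 m and h_c = 4.79667 × 0.615661 = 2.95312 m.
A = ½ × 2.4 × 1.75 = 2.1 m².
Resultant F = γ·h_c·A = 10.05525 × 2.95312 × 2.1 = 62.3582 kN.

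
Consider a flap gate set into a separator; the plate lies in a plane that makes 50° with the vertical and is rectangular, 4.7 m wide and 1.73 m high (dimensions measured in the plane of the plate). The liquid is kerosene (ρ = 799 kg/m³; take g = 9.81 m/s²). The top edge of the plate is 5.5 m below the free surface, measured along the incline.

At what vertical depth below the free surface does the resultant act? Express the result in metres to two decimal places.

h_p = 4.12 m

γ = ρg = 799 × 9.81 / 1000 = 7.83819 kN/m³.
The plate makes 50° with the vertical, i.e. θ = 90° − 50° = 40° to the horizontal. Measuring y along the incline from the free-surface line, vertical depth h = y·sinθ with sinθ = 0.642788.
The centroid lies 1.73/2 = 0.865 m below the top edge, so y_c = 5.5 + 0.865 = 6.365 m and h_c = 6.365 × 0.642788 = 4.09135 m.
A = 4.7 × 1.73 = 8.131 m².
Resultant F = γ·h_c·A = 7.83819 × 4.09135 × 8.131 = 260.751 kN.
I_c = b·h³/12 = 4.7 × 1.73³/12 = 2.02794 m⁴.
Centre of pressure: y_p = y_c + I_c/(y_c·A) = 6.365 + 2.02794/(6.365 × 8.131) = 6.365 + 0.0391844 = 6.40418 m along the plane.
Vertically, h_p = y_p·sinθ = 6.40418 × 0.642788 = 4.11653 m.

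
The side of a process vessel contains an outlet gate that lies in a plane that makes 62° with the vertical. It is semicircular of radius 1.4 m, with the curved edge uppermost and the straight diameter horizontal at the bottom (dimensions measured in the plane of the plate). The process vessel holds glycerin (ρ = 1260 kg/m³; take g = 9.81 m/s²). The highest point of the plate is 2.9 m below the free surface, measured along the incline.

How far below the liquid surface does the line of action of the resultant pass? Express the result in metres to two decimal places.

h_p = 1.76 m

γ = ρg = 1260 × 9.81 / 1000 = 12.3606 kN/m³.
The plate makes 62° with the vertical, i.e. θ = 90° − 62° = 28° to the horizontal. Measuring y along the incline from the free-surface line, vertical depth h = y·sinθ with sinθ = 0.469472.
The centroid lies 4r/(3π) = 0.594178 m above the diameter, so r − 4r/(3π) = 1.4 − 0.594178 = 0.805822 m below the topmost point, so y_c = 2.9 + 0.805822 = 3.70582 m and h_c = 3.70582 × 0.469472 = 1.73978 m.
A = πr²/2 = π × 1.4²/2 = 3.07876 m².
Resultant F = γ·h_c·A = 12.3606 × 1.73978 × 3.07876 = 66.2079 kN.
I_c = (π/8 − 8/(9π))·r⁴ = 0.109757 × 1.4⁴ = 0.421642 m⁴.
Centre of pressure: y_p = y_c + I_c/(y_c·A) = 3.70582 + 0.421642/(3.70582 × 3.07876) = 3.70582 + 0.0369559 = 3.74278 m along the plane.
Vertically, h_p = y_p·sinθ = 3.74278 × 0.469472 = 1.75713 m.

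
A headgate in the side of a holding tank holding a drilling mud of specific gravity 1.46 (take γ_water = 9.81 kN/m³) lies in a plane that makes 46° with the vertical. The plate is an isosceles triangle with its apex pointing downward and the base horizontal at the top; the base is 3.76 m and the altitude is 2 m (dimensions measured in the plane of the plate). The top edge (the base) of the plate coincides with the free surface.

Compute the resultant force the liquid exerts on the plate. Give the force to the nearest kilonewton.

F ≈ 25 kN

γ = 1.46 × 9.81 = 14.3226 kN/m³.
The plate makes 46° with the vertical, i.e. θ = 90° − 46° = 44° to the horizontal. Measuring y along the incline from the free-surface line, vertical depth h = y·sinθ with sinθ = 0.694658.
With the apex down, the centroid sits h/3 = 2/3 = 0.666667 m below the base (the top edge), so y_c = 0.666667 m and h_c = 0.666667 × 0.694658 = 0.463106 m.
A = ½ × 3.76 × 2 = 3.76 m².
Resultant F = γ·h_c·A = 14.3226 × 0.463106 × 3.76 = 24.9396 kN.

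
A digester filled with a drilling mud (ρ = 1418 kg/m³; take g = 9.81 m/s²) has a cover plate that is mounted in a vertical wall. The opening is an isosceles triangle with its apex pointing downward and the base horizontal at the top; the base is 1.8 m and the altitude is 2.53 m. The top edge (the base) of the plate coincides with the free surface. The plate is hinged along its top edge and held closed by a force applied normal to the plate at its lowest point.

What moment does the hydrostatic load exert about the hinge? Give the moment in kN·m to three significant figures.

γ = ρg = 1418 × 9.81 / 1000 = 13.91058 kN/m³.
With the apex down, the centroid sits h/3 = 2.53/3 = 0.843333 m below the base (the top edge), so the centroid depth is h_c = 0.843333 m.
A = ½ × 1.8 × 2.53 = 2.277 m².
Resultant F = γ·h_c·A = 13.91058 × 0.843333 × 2.277 = 26.7121 kN.
I_c = b·h³/36 = 1.8 × 2.53³/36 = 0.809714 m⁴.
Centre of pressure: y_p = y_c + I_c/(y_c·A) = 0.843333 + 0.809714/(0.843333 × 2.277) = 0.843333 + 0.421667 = 1.265 m along the plane.
The resultant acts 0.843333 + 0.421667 = 1.265 m (along the plate) below the hinge at the top edge, so the moment about the hinge is M = F × 1.265 = 26.7121 × 1.265 = 33.7908 kN·m.

M ≈ 33.8 kN·m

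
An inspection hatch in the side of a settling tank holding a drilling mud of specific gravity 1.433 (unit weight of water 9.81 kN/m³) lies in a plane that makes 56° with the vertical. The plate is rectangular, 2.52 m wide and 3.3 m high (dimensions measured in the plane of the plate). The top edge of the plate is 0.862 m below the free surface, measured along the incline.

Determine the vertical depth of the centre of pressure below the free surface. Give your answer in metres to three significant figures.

h_p = 1.61 m

γ = 1.433 × 9.81 = 14.05773 kN/m³.
The plate makes 56° with the vertical, i.e. θ = 90° − 56° = 34° to the horizontal. Measuring y along the incline from the free-surface line, vertical depth h = y·sinθ with sinθ = 0.559193.
The centroid lies 3.3/2 = 1.65 m below the top edge, so y_c = 0.862 + 1.65 = 2.512 m and h_c = 2.512 × 0.559193 = 1.40469 m.
A = 2.52 × 3.3 = 8.316 m².
Resultant F = γ·h_c·A = 14.05773 × 1.40469 × 8.316 = 164.214 kN.
I_c = b·h³/12 = 2.52 × 3.3³/12 = 7.54677 m⁴.
Centre of pressure: y_p = y_c + I_c/(y_c·A) = 2.512 + 7.54677/(2.512 × 8.316) = 2.512 + 0.361266 = 2.87327 m along the plane.
Vertically, h_p = y_p·sinθ = 2.87327 × 0.559193 = 1.60671 m.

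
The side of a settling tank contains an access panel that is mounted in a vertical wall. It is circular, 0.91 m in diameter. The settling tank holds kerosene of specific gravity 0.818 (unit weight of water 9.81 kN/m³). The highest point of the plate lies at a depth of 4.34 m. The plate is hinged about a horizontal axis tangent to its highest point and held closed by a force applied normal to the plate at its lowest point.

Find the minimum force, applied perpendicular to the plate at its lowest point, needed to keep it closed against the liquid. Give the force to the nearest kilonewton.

γ = 0.818 × 9.81 = 8.02458 kN/m³.
The centroid is at the centre, 0.455 m below the top of the plate, so the centroid depth is h_c = 4.34 + 0.455 = 4.795 m.
A = π(0.455)² = 0.650388 m².
Resultant F = γ·h_c·A = 8.02458 × 4.795 × 0.650388 = 25.0255 kN.
I_c = πr⁴/4 = π × 0.455⁴/4 = 0.0336617 m⁴.
Centre of pressure: y_p = y_c + I_c/(y_c·A) = 4.795 + 0.0336617/(4.795 × 0.650388) = 4.795 + 0.0107938 = 4.80579 m along the plane.
The resultant acts 0.455 + 0.0107938 = 0.465794 m (along the plate) below the hinge at the top edge, so the moment about the hinge is M = F × 0.465794 = 25.0255 × 0.465794 = 11.6567 kN·m.
A normal force at the bottom, 0.91 m from the hinge, must supply this moment: P = 11.6567/0.91 = 12.8096 kN.

P ≈ 13 kN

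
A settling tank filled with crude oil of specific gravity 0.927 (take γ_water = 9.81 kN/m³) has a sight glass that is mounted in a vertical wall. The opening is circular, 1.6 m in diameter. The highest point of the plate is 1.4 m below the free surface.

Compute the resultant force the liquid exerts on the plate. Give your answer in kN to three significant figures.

F ≈ 40.2 kN

γ = 0.927 × 9.81 = 9.09387 kN/m³.
The centroid is at the centre, 0.8 m below the top of the plate, so the centroid depth is h_c = 1.4 + 0.8 = 2.2 m.
A = π(0.8)² = 2.01062 m².
Resultant F = γ·h_c·A = 9.09387 × 2.2 × 2.01062 = 40.2255 kN.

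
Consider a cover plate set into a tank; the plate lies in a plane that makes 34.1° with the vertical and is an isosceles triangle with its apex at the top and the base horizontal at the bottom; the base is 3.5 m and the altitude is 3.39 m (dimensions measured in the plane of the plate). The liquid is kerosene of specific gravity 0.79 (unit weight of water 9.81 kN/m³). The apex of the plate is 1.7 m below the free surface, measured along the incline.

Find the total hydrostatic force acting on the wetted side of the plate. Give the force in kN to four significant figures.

γ = 0.79 × 9.81 = 7.7499 kN/m³.
The plate makes 34.1° with the vertical, i.e. θ = 90° − 34.1° = 55.9° to the horizontal. Measuring y along the incline from the free-surface line, vertical depth h = y·sinθ with sinθ = 0.828060.
With the apex up, the centroid sits 2h/3 = 2 × 3.39/3 = 2.26 m below the apex, so y_c = 1.7 + 2.26 = 3.96 m and h_c = 3.96 × 0.828060 = 3.27912 m.
A = ½ × 3.5 × 3.39 = 5.9325 m².
Resultant F = γ·h_c·A = 7.7499 × 3.27912 × 5.9325 = 150.762 kN.

F ≈ 150.8 kN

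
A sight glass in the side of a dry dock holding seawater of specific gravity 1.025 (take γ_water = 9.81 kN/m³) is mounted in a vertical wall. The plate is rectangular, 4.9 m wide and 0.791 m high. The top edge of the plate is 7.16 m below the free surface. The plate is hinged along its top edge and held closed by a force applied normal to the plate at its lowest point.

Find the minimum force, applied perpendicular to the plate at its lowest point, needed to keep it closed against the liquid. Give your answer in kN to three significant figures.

γ = 1.025 × 9.81 = 10.05525 kN/m³.
The centroid lies 0.791/2 = 0.3955 m below the top edge, so the centroid depth is h_c = 7.16 + 0.3955 = 7.5555 m.
A = 4.9 × 0.791 = 3.8759 m².
Resultant F = γ·h_c·A = 10.05525 × 7.5555 × 3.8759 = 294.462 kN.
I_c = b·h³/12 = 4.9 × 0.791³/12 = 0.20209 m⁴.
Centre of pressure: y_p = y_c + I_c/(y_c·A) = 7.5555 + 0.20209/(7.5555 × 3.8759) = 7.5555 + 0.00690095 = 7.5624 m along the plane.
The resultant acts 0.3955 + 0.00690095 = 0.402401 m (along the plate) below the hinge at the top edge, so the moment about the hinge is M = F × 0.402401 = 294.462 × 0.402401 = 118.492 kN·m.
A normal force at the bottom, 0.791 m from the hinge, must supply this moment: P = 118.492/0.791 = 149.8 kN.

P ≈ 150 kN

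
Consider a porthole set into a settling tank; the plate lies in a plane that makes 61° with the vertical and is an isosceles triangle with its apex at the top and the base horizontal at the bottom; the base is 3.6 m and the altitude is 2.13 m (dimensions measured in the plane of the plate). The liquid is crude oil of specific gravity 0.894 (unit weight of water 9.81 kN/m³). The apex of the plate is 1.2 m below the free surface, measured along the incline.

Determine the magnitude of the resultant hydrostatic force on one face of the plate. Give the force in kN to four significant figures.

γ = 0.894 × 9.81 = 8.77014 kN/m³.
The plate makes 61° with the vertical, i.e. θ = 90° − 61° = 29° to the horizontal. Measuring y along the incline from the free-surface line, vertical depth h = y·sinθ with sinθ = 0.484810.
With the apex up, the centroid sits 2h/3 = 2 × 2.13/3 = 1.42 m below the apex, so y_c = 1.2 + 1.42 = 2.62 m and h_c = 2.62 × 0.484810 = 1.2702 m.
A = ½ × 3.6 × 2.13 = 3.834 m².
Resultant F = γ·h_c·A = 8.77014 × 1.2702 × 3.834 = 42.7101 kN.

F ≈ 42.71 kN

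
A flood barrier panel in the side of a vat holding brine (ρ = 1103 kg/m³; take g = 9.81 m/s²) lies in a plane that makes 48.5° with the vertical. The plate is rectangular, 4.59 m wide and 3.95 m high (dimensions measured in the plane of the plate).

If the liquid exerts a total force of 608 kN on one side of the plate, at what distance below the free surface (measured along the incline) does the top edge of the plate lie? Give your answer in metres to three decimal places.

y_top ≈ 2.702 m

γ = ρg = 1103 × 9.81 / 1000 = 10.82043 kN/m³.
A = 4.59 × 3.95 = 18.1305 m².
From F = γ·h_c·A, the centroid depth is h_c = 608/(10.82043 × 18.1305) = 3.0992 m.
The plate makes 48.5° with the vertical, i.e. θ = 90° − 48.5° = 41.5° to the horizontal. Measuring y along the incline from the free-surface line, vertical depth h = y·sinθ with sinθ = 0.662620.
Along the incline, y_c = h_c/sinθ = 3.0992/0.662620 = 4.67719 m.
The centroid lies 3.95/2 = 1.975 m below the top edge, so the top edge sits at y_top = 4.67719 − 1.975 = 2.70219 m along the incline.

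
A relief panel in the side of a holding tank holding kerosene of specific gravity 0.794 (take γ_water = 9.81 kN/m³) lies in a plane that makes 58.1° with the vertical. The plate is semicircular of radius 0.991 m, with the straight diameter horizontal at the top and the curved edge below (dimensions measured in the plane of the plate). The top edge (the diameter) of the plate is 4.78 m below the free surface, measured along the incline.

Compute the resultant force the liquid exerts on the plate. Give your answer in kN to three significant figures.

γ = 0.794 × 9.81 = 7.78914 kN/m³.
The plate makes 58.1° with the vertical, i.e. θ = 90° − 58.1° = 31.9° to the horizontal. Measuring y along the incline from the free-surface line, vertical depth h = y·sinθ with sinθ = 0.528438.
The centroid of a semicircle lies 4r/(3π) = 0.420593 m from the diameter, here below the top edge, so y_c = 4.78 + 0.420593 = 5.20059 m and h_c = 5.20059 × 0.528438 = 2.74819 m.
A = πr²/2 = π × 0.991²/2 = 1.54265 m².
Resultant F = γ·h_c·A = 7.78914 × 2.74819 × 1.54265 = 33.022 kN.

F ≈ 33.0 kN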